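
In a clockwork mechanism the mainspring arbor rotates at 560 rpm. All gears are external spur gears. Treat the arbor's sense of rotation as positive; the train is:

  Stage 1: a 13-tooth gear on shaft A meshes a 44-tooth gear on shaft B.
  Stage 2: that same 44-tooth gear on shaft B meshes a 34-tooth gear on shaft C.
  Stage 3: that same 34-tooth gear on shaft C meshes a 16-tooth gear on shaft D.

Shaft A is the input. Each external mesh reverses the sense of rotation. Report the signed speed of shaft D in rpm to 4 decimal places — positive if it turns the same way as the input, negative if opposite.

Stage 1 [13T→44T]: ω = 560.0000×13/44 = 165.4545 rpm, dir flips to −; running = −165.4545
Stage 2 [44T→34T]: ω = 165.4545×44/34 = 214.1176 rpm, dir flips to +; running = +214.1176
Stage 3 [34T→16T]: ω = 214.1176×34/16 = 455.0000 rpm, dir flips to −; running = −455.0000

-455.0000 rpm (opposite to input, |ω| = 455.0000 rpm)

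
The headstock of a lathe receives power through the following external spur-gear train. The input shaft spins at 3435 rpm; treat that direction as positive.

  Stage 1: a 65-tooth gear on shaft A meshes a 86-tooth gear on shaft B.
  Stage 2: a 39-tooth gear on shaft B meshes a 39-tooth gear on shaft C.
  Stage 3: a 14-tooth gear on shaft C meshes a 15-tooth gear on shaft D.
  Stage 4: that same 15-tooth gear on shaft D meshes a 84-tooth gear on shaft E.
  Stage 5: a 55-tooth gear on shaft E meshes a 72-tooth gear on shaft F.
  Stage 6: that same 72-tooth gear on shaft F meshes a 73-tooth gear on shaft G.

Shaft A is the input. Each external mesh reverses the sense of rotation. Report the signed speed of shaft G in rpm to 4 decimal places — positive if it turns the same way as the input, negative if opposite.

+326.0095 rpm (same as input, |ω| = 326.0095 rpm)

Stage 1 [65T→86T]: ω = 3435.0000×65/86 = 2596.2209 rpm, dir flips to −; running = −2596.2209
Stage 2 [39T→39T]: ω = 2596.2209×39/39 = 2596.2209 rpm, dir flips to +; running = +2596.2209
Stage 3 [14T→15T]: ω = 2596.2209×14/15 = 2423.1395 rpm, dir flips to −; running = −2423.1395
Stage 4 [15T→84T]: ω = 2423.1395×15/84 = 432.7035 rpm, dir flips to +; running = +432.7035
Stage 5 [55T→72T]: ω = 432.7035×55/72 = 330.5374 rpm, dir flips to −; running = −330.5374
Stage 6 [72T→73T]: ω = 330.5374×72/73 = 326.0095 rpm, dir flips to +; running = +326.0095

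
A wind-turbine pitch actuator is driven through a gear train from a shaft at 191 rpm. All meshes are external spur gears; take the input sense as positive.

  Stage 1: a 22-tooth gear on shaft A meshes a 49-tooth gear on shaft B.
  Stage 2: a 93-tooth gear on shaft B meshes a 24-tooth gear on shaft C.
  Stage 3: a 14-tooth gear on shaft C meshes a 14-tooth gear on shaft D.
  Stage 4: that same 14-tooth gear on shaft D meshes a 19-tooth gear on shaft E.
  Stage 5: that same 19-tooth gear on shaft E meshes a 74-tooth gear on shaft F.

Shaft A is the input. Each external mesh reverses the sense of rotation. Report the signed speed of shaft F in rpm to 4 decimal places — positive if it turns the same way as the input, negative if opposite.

-62.8678 rpm (opposite to input, |ω| = 62.8678 rpm)

Stage 1 [22T→49T]: ω = 191.0000×22/49 = 85.7551 rpm, dir flips to −; running = −85.7551
Stage 2 [93T→24T]: ω = 85.7551×93/24 = 332.3010 rpm, dir flips to +; running = +332.3010
Stage 3 [14T→14T]: ω = 332.3010×14/14 = 332.3010 rpm, dir flips to −; running = −332.3010
Stage 4 [14T→19T]: ω = 332.3010×14/19 = 244.8534 rpm, dir flips to +; running = +244.8534
Stage 5 [19T→74T]: ω = 244.8534×19/74 = 62.8678 rpm, dir flips to −; running = −62.8678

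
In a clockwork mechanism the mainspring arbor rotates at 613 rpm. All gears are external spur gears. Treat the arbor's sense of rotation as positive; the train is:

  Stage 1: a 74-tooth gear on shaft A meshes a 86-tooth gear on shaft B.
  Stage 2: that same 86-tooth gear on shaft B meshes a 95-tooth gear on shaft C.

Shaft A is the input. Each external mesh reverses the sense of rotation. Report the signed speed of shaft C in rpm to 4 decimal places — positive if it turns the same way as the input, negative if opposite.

+477.4947 rpm (same as input, |ω| = 477.4947 rpm)

Stage 1 [74T→86T]: ω = 613.0000×74/86 = 527.4651 rpm, dir flips to −; running = −527.4651
Stage 2 [86T→95T]: ω = 527.4651×86/95 = 477.4947 rpm, dir flips to +; running = +477.4947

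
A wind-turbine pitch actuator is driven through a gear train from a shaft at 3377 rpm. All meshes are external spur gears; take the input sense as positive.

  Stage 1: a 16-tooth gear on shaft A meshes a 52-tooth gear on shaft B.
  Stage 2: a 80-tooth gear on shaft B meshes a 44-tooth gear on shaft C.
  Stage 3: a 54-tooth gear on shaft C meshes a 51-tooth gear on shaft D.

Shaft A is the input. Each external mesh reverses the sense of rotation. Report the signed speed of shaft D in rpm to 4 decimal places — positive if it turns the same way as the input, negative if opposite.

-2000.3620 rpm (opposite to input, |ω| = 2000.3620 rpm)

Stage 1 [16T→52T]: ω = 3377.0000×16/52 = 1039.0769 rpm, dir flips to −; running = −1039.0769
Stage 2 [80T→44T]: ω = 1039.0769×80/44 = 1889.2308 rpm, dir flips to +; running = +1889.2308
Stage 3 [54T→51T]: ω = 1889.2308×54/51 = 2000.3620 rpm, dir flips to −; running = −2000.3620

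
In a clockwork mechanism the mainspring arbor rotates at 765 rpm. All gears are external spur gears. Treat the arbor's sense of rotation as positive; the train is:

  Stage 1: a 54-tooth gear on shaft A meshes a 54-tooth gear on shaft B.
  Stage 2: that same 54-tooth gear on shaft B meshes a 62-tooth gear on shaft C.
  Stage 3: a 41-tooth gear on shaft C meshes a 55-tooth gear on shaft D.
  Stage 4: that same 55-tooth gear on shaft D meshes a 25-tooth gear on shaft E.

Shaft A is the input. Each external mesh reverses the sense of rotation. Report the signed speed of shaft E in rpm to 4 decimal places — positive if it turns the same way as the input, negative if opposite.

Stage 1 [54T→54T]: ω = 765.0000×54/54 = 765.0000 rpm, dir flips to −; running = −765.0000
Stage 2 [54T→62T]: ω = 765.0000×54/62 = 666.2903 rpm, dir flips to +; running = +666.2903
Stage 3 [41T→55T]: ω = 666.2903×41/55 = 496.6891 rpm, dir flips to −; running = −496.6891
Stage 4 [55T→25T]: ω = 496.6891×55/25 = 1092.7161 rpm, dir flips to +; running = +1092.7161

+1092.7161 rpm (same as input, |ω| = 1092.7161 rpm)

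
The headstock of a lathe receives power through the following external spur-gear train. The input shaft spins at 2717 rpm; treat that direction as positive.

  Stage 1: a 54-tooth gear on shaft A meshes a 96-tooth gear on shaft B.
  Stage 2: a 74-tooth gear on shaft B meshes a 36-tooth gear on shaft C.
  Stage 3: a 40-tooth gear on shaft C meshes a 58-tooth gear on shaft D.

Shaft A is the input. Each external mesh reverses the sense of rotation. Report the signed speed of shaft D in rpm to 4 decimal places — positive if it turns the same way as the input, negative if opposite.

-2166.5733 rpm (opposite to input, |ω| = 2166.5733 rpm)

Stage 1 [54T→96T]: ω = 2717.0000×54/96 = 1528.3125 rpm, dir flips to −; running = −1528.3125
Stage 2 [74T→36T]: ω = 1528.3125×74/36 = 3141.5312 rpm, dir flips to +; running = +3141.5312
Stage 3 [40T→58T]: ω = 3141.5312×40/58 = 2166.5733 rpm, dir flips to −; running = −2166.5733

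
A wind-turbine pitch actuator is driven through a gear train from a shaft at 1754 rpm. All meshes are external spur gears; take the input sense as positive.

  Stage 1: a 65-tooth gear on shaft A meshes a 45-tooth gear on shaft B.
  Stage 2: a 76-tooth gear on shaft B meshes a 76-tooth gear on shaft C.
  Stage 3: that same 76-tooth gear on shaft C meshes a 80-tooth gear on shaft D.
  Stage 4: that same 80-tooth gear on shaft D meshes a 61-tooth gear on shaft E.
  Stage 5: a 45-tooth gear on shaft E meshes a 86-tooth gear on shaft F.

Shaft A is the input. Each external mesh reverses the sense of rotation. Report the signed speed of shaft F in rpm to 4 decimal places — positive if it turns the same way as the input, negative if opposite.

Stage 1 [65T→45T]: ω = 1754.0000×65/45 = 2533.5556 rpm, dir flips to −; running = −2533.5556
Stage 2 [76T→76T]: ω = 2533.5556×76/76 = 2533.5556 rpm, dir flips to +; running = +2533.5556
Stage 3 [76T→80T]: ω = 2533.5556×76/80 = 2406.8778 rpm, dir flips to −; running = −2406.8778
Stage 4 [80T→61T]: ω = 2406.8778×80/61 = 3156.5610 rpm, dir flips to +; running = +3156.5610
Stage 5 [45T→86T]: ω = 3156.5610×45/86 = 1651.6889 rpm, dir flips to −; running = −1651.6889

-1651.6889 rpm (opposite to input, |ω| = 1651.6889 rpm)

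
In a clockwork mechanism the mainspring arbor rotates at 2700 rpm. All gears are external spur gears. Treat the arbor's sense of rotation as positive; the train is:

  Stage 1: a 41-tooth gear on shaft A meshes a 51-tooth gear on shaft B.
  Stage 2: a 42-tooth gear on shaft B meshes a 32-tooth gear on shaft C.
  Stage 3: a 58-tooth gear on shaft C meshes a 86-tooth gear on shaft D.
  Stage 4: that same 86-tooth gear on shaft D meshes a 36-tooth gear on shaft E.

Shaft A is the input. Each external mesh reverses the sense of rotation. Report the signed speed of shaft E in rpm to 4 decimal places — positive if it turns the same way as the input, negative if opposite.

+4589.8897 rpm (same as input, |ω| = 4589.8897 rpm)

Stage 1 [41T→51T]: ω = 2700.0000×41/51 = 2170.5882 rpm, dir flips to −; running = −2170.5882
Stage 2 [42T→32T]: ω = 2170.5882×42/32 = 2848.8971 rpm, dir flips to +; running = +2848.8971
Stage 3 [58T→86T]: ω = 2848.8971×58/86 = 1921.3492 rpm, dir flips to −; running = −1921.3492
Stage 4 [86T→36T]: ω = 1921.3492×86/36 = 4589.8897 rpm, dir flips to +; running = +4589.8897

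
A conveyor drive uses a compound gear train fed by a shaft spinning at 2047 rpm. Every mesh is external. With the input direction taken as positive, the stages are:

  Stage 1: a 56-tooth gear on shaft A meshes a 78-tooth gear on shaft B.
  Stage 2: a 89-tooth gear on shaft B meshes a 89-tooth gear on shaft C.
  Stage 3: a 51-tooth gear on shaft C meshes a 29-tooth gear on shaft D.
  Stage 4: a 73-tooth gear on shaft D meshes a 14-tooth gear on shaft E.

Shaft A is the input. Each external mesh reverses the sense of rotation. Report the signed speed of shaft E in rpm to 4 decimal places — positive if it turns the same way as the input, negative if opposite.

Stage 1 [56T→78T]: ω = 2047.0000×56/78 = 1469.6410 rpm, dir flips to −; running = −1469.6410
Stage 2 [89T→89T]: ω = 1469.6410×89/89 = 1469.6410 rpm, dir flips to +; running = +1469.6410
Stage 3 [51T→29T]: ω = 1469.6410×51/29 = 2584.5411 rpm, dir flips to −; running = −2584.5411
Stage 4 [73T→14T]: ω = 2584.5411×73/14 = 13476.5358 rpm, dir flips to +; running = +13476.5358

+13476.5358 rpm (same as input, |ω| = 13476.5358 rpm)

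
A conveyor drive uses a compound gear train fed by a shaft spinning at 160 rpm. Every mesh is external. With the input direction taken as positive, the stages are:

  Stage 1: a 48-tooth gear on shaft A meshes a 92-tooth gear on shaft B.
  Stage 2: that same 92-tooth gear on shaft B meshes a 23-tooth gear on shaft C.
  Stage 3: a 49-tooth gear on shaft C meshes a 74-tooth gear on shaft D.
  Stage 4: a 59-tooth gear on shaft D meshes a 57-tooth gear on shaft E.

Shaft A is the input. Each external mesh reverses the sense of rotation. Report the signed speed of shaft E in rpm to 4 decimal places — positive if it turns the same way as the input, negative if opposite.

Stage 1 [48T→92T]: ω = 160.0000×48/92 = 83.4783 rpm, dir flips to −; running = −83.4783
Stage 2 [92T→23T]: ω = 83.4783×92/23 = 333.9130 rpm, dir flips to +; running = +333.9130
Stage 3 [49T→74T]: ω = 333.9130×49/74 = 221.1046 rpm, dir flips to −; running = −221.1046
Stage 4 [59T→57T]: ω = 221.1046×59/57 = 228.8626 rpm, dir flips to +; running = +228.8626

+228.8626 rpm (same as input, |ω| = 228.8626 rpm)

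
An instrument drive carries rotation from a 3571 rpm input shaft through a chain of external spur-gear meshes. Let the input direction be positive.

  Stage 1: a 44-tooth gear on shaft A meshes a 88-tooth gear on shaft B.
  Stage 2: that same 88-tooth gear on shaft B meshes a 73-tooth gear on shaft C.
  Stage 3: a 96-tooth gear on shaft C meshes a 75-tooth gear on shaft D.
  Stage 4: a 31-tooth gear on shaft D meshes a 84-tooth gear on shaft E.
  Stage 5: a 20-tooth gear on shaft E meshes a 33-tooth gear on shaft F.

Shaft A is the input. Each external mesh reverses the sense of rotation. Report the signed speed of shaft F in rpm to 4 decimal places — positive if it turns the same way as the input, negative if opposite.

Stage 1 [44T→88T]: ω = 3571.0000×44/88 = 1785.5000 rpm, dir flips to −; running = −1785.5000
Stage 2 [88T→73T]: ω = 1785.5000×88/73 = 2152.3836 rpm, dir flips to +; running = +2152.3836
Stage 3 [96T→75T]: ω = 2152.3836×96/75 = 2755.0510 rpm, dir flips to −; running = −2755.0510
Stage 4 [31T→84T]: ω = 2755.0510×31/84 = 1016.7450 rpm, dir flips to +; running = +1016.7450
Stage 5 [20T→33T]: ω = 1016.7450×20/33 = 616.2091 rpm, dir flips to −; running = −616.2091

-616.2091 rpm (opposite to input, |ω| = 616.2091 rpm)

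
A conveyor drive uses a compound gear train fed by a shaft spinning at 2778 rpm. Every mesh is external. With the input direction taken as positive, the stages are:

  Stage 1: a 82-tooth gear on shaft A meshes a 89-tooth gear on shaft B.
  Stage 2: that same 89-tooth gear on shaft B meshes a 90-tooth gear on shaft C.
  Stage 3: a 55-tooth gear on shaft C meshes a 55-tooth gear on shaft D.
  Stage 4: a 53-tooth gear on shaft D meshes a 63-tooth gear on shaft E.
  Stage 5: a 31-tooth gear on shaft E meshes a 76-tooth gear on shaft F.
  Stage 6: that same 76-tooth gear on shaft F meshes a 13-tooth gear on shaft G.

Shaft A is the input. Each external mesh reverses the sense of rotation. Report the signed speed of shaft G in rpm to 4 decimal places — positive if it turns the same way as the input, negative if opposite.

Stage 1 [82T→89T]: ω = 2778.0000×82/89 = 2559.5056 rpm, dir flips to −; running = −2559.5056
Stage 2 [89T→90T]: ω = 2559.5056×89/90 = 2531.0667 rpm, dir flips to +; running = +2531.0667
Stage 3 [55T→55T]: ω = 2531.0667×55/55 = 2531.0667 rpm, dir flips to −; running = −2531.0667
Stage 4 [53T→63T]: ω = 2531.0667×53/63 = 2129.3101 rpm, dir flips to +; running = +2129.3101
Stage 5 [31T→76T]: ω = 2129.3101×31/76 = 868.5344 rpm, dir flips to −; running = −868.5344
Stage 6 [76T→13T]: ω = 868.5344×76/13 = 5077.5855 rpm, dir flips to +; running = +5077.5855

+5077.5855 rpm (same as input, |ω| = 5077.5855 rpm)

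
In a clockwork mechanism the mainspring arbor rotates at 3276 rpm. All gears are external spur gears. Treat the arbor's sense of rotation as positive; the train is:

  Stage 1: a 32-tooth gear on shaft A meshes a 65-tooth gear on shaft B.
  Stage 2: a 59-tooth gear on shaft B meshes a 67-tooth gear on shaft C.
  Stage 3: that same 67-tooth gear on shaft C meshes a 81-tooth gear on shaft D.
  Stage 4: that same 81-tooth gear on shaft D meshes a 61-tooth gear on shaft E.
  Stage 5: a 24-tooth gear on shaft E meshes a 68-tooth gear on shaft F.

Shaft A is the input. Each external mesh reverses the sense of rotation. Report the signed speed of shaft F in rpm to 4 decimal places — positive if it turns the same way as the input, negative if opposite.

Stage 1 [32T→65T]: ω = 3276.0000×32/65 = 1612.8000 rpm, dir flips to −; running = −1612.8000
Stage 2 [59T→67T]: ω = 1612.8000×59/67 = 1420.2269 rpm, dir flips to +; running = +1420.2269
Stage 3 [67T→81T]: ω = 1420.2269×67/81 = 1174.7556 rpm, dir flips to −; running = −1174.7556
Stage 4 [81T→61T]: ω = 1174.7556×81/61 = 1559.9213 rpm, dir flips to +; running = +1559.9213
Stage 5 [24T→68T]: ω = 1559.9213×24/68 = 550.5605 rpm, dir flips to −; running = −550.5605

-550.5605 rpm (opposite to input, |ω| = 550.5605 rpm)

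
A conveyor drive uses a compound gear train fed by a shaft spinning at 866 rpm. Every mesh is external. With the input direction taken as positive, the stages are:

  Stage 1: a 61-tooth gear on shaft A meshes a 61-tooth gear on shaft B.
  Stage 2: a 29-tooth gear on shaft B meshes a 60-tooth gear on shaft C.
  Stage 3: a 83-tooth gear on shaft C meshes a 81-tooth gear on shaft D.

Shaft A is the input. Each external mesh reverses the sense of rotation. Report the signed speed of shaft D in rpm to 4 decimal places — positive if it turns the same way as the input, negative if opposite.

-428.9016 rpm (opposite to input, |ω| = 428.9016 rpm)

Stage 1 [61T→61T]: ω = 866.0000×61/61 = 866.0000 rpm, dir flips to −; running = −866.0000
Stage 2 [29T→60T]: ω = 866.0000×29/60 = 418.5667 rpm, dir flips to +; running = +418.5667
Stage 3 [83T→81T]: ω = 418.5667×83/81 = 428.9016 rpm, dir flips to −; running = −428.9016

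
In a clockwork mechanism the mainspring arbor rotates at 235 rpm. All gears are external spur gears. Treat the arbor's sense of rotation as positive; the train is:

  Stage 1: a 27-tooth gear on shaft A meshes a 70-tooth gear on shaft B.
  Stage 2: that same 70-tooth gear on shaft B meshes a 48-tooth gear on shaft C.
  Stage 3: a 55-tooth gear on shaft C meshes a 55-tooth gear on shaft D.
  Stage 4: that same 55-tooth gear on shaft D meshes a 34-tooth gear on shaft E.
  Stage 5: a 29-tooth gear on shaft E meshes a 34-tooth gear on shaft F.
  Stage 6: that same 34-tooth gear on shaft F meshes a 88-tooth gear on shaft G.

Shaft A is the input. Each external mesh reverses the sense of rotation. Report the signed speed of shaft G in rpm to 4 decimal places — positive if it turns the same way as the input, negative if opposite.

+70.4676 rpm (same as input, |ω| = 70.4676 rpm)

Stage 1 [27T→70T]: ω = 235.0000×27/70 = 90.6429 rpm, dir flips to −; running = −90.6429
Stage 2 [70T→48T]: ω = 90.6429×70/48 = 132.1875 rpm, dir flips to +; running = +132.1875
Stage 3 [55T→55T]: ω = 132.1875×55/55 = 132.1875 rpm, dir flips to −; running = −132.1875
Stage 4 [55T→34T]: ω = 132.1875×55/34 = 213.8327 rpm, dir flips to +; running = +213.8327
Stage 5 [29T→34T]: ω = 213.8327×29/34 = 182.3867 rpm, dir flips to −; running = −182.3867
Stage 6 [34T→88T]: ω = 182.3867×34/88 = 70.4676 rpm, dir flips to +; running = +70.4676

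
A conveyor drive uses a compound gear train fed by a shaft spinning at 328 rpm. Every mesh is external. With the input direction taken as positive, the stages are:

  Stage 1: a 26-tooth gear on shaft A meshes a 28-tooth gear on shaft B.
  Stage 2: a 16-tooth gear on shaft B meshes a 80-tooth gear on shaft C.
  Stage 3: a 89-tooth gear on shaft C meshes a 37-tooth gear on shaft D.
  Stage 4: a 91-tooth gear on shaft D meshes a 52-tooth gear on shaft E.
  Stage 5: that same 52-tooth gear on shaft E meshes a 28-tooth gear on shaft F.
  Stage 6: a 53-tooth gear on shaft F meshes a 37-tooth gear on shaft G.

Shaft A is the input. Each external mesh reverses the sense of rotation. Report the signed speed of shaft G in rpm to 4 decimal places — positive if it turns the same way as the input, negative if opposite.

Stage 1 [26T→28T]: ω = 328.0000×26/28 = 304.5714 rpm, dir flips to −; running = −304.5714
Stage 2 [16T→80T]: ω = 304.5714×16/80 = 60.9143 rpm, dir flips to +; running = +60.9143
Stage 3 [89T→37T]: ω = 60.9143×89/37 = 146.5236 rpm, dir flips to −; running = −146.5236
Stage 4 [91T→52T]: ω = 146.5236×91/52 = 256.4162 rpm, dir flips to +; running = +256.4162
Stage 5 [52T→28T]: ω = 256.4162×52/28 = 476.2015 rpm, dir flips to −; running = −476.2015
Stage 6 [53T→37T]: ω = 476.2015×53/37 = 682.1265 rpm, dir flips to +; running = +682.1265

+682.1265 rpm (same as input, |ω| = 682.1265 rpm)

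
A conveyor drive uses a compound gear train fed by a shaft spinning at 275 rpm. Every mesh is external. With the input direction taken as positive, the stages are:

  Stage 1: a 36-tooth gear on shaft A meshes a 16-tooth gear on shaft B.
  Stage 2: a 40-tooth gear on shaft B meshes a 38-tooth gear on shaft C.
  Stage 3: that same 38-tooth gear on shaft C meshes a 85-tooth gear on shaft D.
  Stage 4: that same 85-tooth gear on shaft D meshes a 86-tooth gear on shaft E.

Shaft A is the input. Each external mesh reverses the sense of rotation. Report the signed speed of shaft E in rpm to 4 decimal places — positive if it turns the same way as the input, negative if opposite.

+287.7907 rpm (same as input, |ω| = 287.7907 rpm)

Stage 1 [36T→16T]: ω = 275.0000×36/16 = 618.7500 rpm, dir flips to −; running = −618.7500
Stage 2 [40T→38T]: ω = 618.7500×40/38 = 651.3158 rpm, dir flips to +; running = +651.3158
Stage 3 [38T→85T]: ω = 651.3158×38/85 = 291.1765 rpm, dir flips to −; running = −291.1765
Stage 4 [85T→86T]: ω = 291.1765×85/86 = 287.7907 rpm, dir flips to +; running = +287.7907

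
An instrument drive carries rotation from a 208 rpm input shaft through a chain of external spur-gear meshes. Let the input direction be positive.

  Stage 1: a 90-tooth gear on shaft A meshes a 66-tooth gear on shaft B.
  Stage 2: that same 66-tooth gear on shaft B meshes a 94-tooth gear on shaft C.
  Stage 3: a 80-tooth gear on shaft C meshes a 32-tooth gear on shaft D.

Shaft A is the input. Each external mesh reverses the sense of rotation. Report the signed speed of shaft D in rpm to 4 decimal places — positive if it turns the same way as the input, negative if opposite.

Stage 1 [90T→66T]: ω = 208.0000×90/66 = 283.6364 rpm, dir flips to −; running = −283.6364
Stage 2 [66T→94T]: ω = 283.6364×66/94 = 199.1489 rpm, dir flips to +; running = +199.1489
Stage 3 [80T→32T]: ω = 199.1489×80/32 = 497.8723 rpm, dir flips to −; running = −497.8723

-497.8723 rpm (opposite to input, |ω| = 497.8723 rpm)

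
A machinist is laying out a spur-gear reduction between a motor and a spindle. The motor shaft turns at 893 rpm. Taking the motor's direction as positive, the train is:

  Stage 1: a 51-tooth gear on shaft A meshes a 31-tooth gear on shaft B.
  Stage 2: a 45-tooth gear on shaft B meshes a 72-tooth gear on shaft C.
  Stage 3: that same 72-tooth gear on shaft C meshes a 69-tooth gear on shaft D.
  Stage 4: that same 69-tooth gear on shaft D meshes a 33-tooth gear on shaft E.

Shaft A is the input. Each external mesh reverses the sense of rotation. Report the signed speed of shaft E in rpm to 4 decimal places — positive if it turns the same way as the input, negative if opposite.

Stage 1 [51T→31T]: ω = 893.0000×51/31 = 1469.1290 rpm, dir flips to −; running = −1469.1290
Stage 2 [45T→72T]: ω = 1469.1290×45/72 = 918.2056 rpm, dir flips to +; running = +918.2056
Stage 3 [72T→69T]: ω = 918.2056×72/69 = 958.1276 rpm, dir flips to −; running = −958.1276
Stage 4 [69T→33T]: ω = 958.1276×69/33 = 2003.3578 rpm, dir flips to +; running = +2003.3578

+2003.3578 rpm (same as input, |ω| = 2003.3578 rpm)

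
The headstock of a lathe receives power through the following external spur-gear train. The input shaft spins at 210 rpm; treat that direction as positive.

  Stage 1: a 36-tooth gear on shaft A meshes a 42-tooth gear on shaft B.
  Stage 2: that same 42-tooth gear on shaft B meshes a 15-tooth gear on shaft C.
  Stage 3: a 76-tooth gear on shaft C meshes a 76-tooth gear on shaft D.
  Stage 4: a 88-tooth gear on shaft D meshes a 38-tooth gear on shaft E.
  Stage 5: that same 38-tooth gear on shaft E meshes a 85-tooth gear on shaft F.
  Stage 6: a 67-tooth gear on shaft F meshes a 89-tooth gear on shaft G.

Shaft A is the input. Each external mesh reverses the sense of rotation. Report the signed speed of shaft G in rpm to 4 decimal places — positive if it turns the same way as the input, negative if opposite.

+392.8069 rpm (same as input, |ω| = 392.8069 rpm)

Stage 1 [36T→42T]: ω = 210.0000×36/42 = 180.0000 rpm, dir flips to −; running = −180.0000
Stage 2 [42T→15T]: ω = 180.0000×42/15 = 504.0000 rpm, dir flips to +; running = +504.0000
Stage 3 [76T→76T]: ω = 504.0000×76/76 = 504.0000 rpm, dir flips to −; running = −504.0000
Stage 4 [88T→38T]: ω = 504.0000×88/38 = 1167.1579 rpm, dir flips to +; running = +1167.1579
Stage 5 [38T→85T]: ω = 1167.1579×38/85 = 521.7882 rpm, dir flips to −; running = −521.7882
Stage 6 [67T→89T]: ω = 521.7882×67/89 = 392.8069 rpm, dir flips to +; running = +392.8069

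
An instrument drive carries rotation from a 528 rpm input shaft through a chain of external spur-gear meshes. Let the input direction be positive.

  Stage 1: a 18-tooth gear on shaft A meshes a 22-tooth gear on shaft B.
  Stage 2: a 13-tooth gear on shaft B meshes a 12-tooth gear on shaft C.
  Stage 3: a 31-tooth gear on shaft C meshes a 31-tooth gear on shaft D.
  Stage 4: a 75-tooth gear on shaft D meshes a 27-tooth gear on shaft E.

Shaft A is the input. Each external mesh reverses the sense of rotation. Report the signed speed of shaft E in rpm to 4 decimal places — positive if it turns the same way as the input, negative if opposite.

+1300.0000 rpm (same as input, |ω| = 1300.0000 rpm)

Stage 1 [18T→22T]: ω = 528.0000×18/22 = 432.0000 rpm, dir flips to −; running = −432.0000
Stage 2 [13T→12T]: ω = 432.0000×13/12 = 468.0000 rpm, dir flips to +; running = +468.0000
Stage 3 [31T→31T]: ω = 468.0000×31/31 = 468.0000 rpm, dir flips to −; running = −468.0000
Stage 4 [75T→27T]: ω = 468.0000×75/27 = 1300.0000 rpm, dir flips to +; running = +1300.0000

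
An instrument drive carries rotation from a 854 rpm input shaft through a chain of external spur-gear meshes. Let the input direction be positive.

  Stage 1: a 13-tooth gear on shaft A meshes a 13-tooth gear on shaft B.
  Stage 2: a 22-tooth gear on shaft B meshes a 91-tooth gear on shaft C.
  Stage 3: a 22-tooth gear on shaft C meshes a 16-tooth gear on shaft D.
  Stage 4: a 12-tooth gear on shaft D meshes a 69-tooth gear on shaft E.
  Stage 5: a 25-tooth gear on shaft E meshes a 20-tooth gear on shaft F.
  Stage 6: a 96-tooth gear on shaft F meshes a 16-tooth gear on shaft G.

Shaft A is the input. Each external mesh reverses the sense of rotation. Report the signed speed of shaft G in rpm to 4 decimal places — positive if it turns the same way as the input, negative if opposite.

+370.2843 rpm (same as input, |ω| = 370.2843 rpm)

Stage 1 [13T→13T]: ω = 854.0000×13/13 = 854.0000 rpm, dir flips to −; running = −854.0000
Stage 2 [22T→91T]: ω = 854.0000×22/91 = 206.4615 rpm, dir flips to +; running = +206.4615
Stage 3 [22T→16T]: ω = 206.4615×22/16 = 283.8846 rpm, dir flips to −; running = −283.8846
Stage 4 [12T→69T]: ω = 283.8846×12/69 = 49.3712 rpm, dir flips to +; running = +49.3712
Stage 5 [25T→20T]: ω = 49.3712×25/20 = 61.7140 rpm, dir flips to −; running = −61.7140
Stage 6 [96T→16T]: ω = 61.7140×96/16 = 370.2843 rpm, dir flips to +; running = +370.2843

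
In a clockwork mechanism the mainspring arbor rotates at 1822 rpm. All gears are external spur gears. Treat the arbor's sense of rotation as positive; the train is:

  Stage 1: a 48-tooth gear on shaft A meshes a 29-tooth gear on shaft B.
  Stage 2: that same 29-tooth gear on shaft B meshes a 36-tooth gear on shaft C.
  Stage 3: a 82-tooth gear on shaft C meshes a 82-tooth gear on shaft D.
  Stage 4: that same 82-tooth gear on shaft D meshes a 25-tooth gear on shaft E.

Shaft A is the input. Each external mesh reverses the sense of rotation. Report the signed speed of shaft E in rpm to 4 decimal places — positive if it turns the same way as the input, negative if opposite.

Stage 1 [48T→29T]: ω = 1822.0000×48/29 = 3015.7241 rpm, dir flips to −; running = −3015.7241
Stage 2 [29T→36T]: ω = 3015.7241×29/36 = 2429.3333 rpm, dir flips to +; running = +2429.3333
Stage 3 [82T→82T]: ω = 2429.3333×82/82 = 2429.3333 rpm, dir flips to −; running = −2429.3333
Stage 4 [82T→25T]: ω = 2429.3333×82/25 = 7968.2133 rpm, dir flips to +; running = +7968.2133

+7968.2133 rpm (same as input, |ω| = 7968.2133 rpm)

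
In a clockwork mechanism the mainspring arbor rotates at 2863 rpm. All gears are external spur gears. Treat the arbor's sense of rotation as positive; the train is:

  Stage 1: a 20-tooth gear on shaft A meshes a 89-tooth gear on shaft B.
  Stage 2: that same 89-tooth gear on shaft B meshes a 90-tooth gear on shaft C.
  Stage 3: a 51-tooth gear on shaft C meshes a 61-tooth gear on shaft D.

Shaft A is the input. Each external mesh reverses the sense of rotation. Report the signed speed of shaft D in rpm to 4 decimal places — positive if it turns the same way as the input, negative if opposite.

-531.9235 rpm (opposite to input, |ω| = 531.9235 rpm)

Stage 1 [20T→89T]: ω = 2863.0000×20/89 = 643.3708 rpm, dir flips to −; running = −643.3708
Stage 2 [89T→90T]: ω = 643.3708×89/90 = 636.2222 rpm, dir flips to +; running = +636.2222
Stage 3 [51T→61T]: ω = 636.2222×51/61 = 531.9235 rpm, dir flips to −; running = −531.9235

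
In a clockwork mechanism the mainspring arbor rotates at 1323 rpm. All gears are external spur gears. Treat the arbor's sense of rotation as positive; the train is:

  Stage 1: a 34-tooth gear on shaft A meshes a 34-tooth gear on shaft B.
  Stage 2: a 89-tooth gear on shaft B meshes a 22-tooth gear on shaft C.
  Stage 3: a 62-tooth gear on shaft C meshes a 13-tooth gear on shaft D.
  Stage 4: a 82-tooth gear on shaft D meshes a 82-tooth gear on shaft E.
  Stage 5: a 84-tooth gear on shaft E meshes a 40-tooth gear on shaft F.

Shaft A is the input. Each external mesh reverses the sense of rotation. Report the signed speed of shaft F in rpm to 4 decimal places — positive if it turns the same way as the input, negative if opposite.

-53603.7042 rpm (opposite to input, |ω| = 53603.7042 rpm)

Stage 1 [34T→34T]: ω = 1323.0000×34/34 = 1323.0000 rpm, dir flips to −; running = −1323.0000
Stage 2 [89T→22T]: ω = 1323.0000×89/22 = 5352.1364 rpm, dir flips to +; running = +5352.1364
Stage 3 [62T→13T]: ω = 5352.1364×62/13 = 25525.5734 rpm, dir flips to −; running = −25525.5734
Stage 4 [82T→82T]: ω = 25525.5734×82/82 = 25525.5734 rpm, dir flips to +; running = +25525.5734
Stage 5 [84T→40T]: ω = 25525.5734×84/40 = 53603.7042 rpm, dir flips to −; running = −53603.7042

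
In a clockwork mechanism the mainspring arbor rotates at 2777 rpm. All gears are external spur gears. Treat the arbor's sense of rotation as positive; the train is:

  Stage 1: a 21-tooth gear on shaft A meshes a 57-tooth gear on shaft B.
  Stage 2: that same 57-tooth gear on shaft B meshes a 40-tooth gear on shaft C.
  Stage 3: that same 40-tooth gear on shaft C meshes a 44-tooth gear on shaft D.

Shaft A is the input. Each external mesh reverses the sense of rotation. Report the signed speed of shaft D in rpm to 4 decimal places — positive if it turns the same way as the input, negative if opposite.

-1325.3864 rpm (opposite to input, |ω| = 1325.3864 rpm)

Stage 1 [21T→57T]: ω = 2777.0000×21/57 = 1023.1053 rpm, dir flips to −; running = −1023.1053
Stage 2 [57T→40T]: ω = 1023.1053×57/40 = 1457.9250 rpm, dir flips to +; running = +1457.9250
Stage 3 [40T→44T]: ω = 1457.9250×40/44 = 1325.3864 rpm, dir flips to −; running = −1325.3864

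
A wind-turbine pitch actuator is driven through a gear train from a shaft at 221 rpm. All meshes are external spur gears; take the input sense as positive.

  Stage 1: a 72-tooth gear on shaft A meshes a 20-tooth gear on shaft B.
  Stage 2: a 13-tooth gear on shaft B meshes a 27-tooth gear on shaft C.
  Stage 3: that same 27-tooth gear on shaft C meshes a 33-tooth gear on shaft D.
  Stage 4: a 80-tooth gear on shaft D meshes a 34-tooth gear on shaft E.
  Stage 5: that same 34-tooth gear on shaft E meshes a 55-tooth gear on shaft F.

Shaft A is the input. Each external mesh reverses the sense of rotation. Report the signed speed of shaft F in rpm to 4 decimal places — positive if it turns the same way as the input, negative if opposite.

Stage 1 [72T→20T]: ω = 221.0000×72/20 = 795.6000 rpm, dir flips to −; running = −795.6000
Stage 2 [13T→27T]: ω = 795.6000×13/27 = 383.0667 rpm, dir flips to +; running = +383.0667
Stage 3 [27T→33T]: ω = 383.0667×27/33 = 313.4182 rpm, dir flips to −; running = −313.4182
Stage 4 [80T→34T]: ω = 313.4182×80/34 = 737.4545 rpm, dir flips to +; running = +737.4545
Stage 5 [34T→55T]: ω = 737.4545×34/55 = 455.8810 rpm, dir flips to −; running = −455.8810

-455.8810 rpm (opposite to input, |ω| = 455.8810 rpm)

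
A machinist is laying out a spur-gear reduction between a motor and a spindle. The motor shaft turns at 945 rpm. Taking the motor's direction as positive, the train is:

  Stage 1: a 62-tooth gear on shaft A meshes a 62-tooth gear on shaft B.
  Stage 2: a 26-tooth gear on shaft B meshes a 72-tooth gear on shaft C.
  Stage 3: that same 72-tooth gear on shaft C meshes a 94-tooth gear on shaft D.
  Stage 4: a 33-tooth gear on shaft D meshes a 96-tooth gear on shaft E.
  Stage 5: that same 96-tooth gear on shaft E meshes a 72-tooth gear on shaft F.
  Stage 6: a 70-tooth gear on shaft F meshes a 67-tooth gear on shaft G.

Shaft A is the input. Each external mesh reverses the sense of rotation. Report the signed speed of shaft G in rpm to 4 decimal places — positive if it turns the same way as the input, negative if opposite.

Stage 1 [62T→62T]: ω = 945.0000×62/62 = 945.0000 rpm, dir flips to −; running = −945.0000
Stage 2 [26T→72T]: ω = 945.0000×26/72 = 341.2500 rpm, dir flips to +; running = +341.2500
Stage 3 [72T→94T]: ω = 341.2500×72/94 = 261.3830 rpm, dir flips to −; running = −261.3830
Stage 4 [33T→96T]: ω = 261.3830×33/96 = 89.8504 rpm, dir flips to +; running = +89.8504
Stage 5 [96T→72T]: ω = 89.8504×96/72 = 119.8005 rpm, dir flips to −; running = −119.8005
Stage 6 [70T→67T]: ω = 119.8005×70/67 = 125.1647 rpm, dir flips to +; running = +125.1647

+125.1647 rpm (same as input, |ω| = 125.1647 rpm)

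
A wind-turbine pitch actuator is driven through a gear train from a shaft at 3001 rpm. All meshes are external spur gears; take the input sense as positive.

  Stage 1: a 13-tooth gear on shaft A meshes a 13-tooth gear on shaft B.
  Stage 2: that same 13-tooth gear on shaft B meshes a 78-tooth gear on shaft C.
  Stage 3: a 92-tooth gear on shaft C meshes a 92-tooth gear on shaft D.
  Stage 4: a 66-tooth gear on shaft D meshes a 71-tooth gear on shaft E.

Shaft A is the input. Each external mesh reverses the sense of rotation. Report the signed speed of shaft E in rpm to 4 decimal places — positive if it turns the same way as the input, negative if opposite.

Stage 1 [13T→13T]: ω = 3001.0000×13/13 = 3001.0000 rpm, dir flips to −; running = −3001.0000
Stage 2 [13T→78T]: ω = 3001.0000×13/78 = 500.1667 rpm, dir flips to +; running = +500.1667
Stage 3 [92T→92T]: ω = 500.1667×92/92 = 500.1667 rpm, dir flips to −; running = −500.1667
Stage 4 [66T→71T]: ω = 500.1667×66/71 = 464.9437 rpm, dir flips to +; running = +464.9437

+464.9437 rpm (same as input, |ω| = 464.9437 rpm)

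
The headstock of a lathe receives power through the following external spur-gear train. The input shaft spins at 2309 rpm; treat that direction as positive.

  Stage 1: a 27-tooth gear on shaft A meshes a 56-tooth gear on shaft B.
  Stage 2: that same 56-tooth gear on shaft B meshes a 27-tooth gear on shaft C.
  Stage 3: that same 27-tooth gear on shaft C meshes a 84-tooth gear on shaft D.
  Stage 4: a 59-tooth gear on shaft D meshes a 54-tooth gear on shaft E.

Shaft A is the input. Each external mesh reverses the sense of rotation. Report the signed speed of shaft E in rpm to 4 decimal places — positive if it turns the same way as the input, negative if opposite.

+810.8988 rpm (same as input, |ω| = 810.8988 rpm)

Stage 1 [27T→56T]: ω = 2309.0000×27/56 = 1113.2679 rpm, dir flips to −; running = −1113.2679
Stage 2 [56T→27T]: ω = 1113.2679×56/27 = 2309.0000 rpm, dir flips to +; running = +2309.0000
Stage 3 [27T→84T]: ω = 2309.0000×27/84 = 742.1786 rpm, dir flips to −; running = −742.1786
Stage 4 [59T→54T]: ω = 742.1786×59/54 = 810.8988 rpm, dir flips to +; running = +810.8988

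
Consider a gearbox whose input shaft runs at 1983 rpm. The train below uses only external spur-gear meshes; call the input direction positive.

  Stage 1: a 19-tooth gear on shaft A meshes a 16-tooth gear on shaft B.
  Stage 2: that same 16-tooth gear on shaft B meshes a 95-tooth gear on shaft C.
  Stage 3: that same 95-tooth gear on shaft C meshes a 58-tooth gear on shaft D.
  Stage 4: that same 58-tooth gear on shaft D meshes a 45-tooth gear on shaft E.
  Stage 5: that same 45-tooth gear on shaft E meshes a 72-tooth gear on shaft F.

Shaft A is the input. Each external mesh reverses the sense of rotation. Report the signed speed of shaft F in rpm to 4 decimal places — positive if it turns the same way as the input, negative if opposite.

Stage 1 [19T→16T]: ω = 1983.0000×19/16 = 2354.8125 rpm, dir flips to −; running = −2354.8125
Stage 2 [16T→95T]: ω = 2354.8125×16/95 = 396.6000 rpm, dir flips to +; running = +396.6000
Stage 3 [95T→58T]: ω = 396.6000×95/58 = 649.6034 rpm, dir flips to −; running = −649.6034
Stage 4 [58T→45T]: ω = 649.6034×58/45 = 837.2667 rpm, dir flips to +; running = +837.2667
Stage 5 [45T→72T]: ω = 837.2667×45/72 = 523.2917 rpm, dir flips to −; running = −523.2917

-523.2917 rpm (opposite to input, |ω| = 523.2917 rpm)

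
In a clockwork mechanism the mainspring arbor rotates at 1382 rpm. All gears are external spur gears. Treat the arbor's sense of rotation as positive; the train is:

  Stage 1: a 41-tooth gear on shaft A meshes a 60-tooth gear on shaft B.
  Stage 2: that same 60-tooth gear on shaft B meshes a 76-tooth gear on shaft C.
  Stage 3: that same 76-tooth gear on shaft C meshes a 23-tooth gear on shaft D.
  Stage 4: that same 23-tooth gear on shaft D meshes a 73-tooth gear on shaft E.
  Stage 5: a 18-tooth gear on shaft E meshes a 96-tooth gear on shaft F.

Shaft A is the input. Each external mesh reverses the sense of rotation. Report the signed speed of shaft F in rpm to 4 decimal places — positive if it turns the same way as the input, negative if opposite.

-145.5360 rpm (opposite to input, |ω| = 145.5360 rpm)

Stage 1 [41T→60T]: ω = 1382.0000×41/60 = 944.3667 rpm, dir flips to −; running = −944.3667
Stage 2 [60T→76T]: ω = 944.3667×60/76 = 745.5526 rpm, dir flips to +; running = +745.5526
Stage 3 [76T→23T]: ω = 745.5526×76/23 = 2463.5652 rpm, dir flips to −; running = −2463.5652
Stage 4 [23T→73T]: ω = 2463.5652×23/73 = 776.1918 rpm, dir flips to +; running = +776.1918
Stage 5 [18T→96T]: ω = 776.1918×18/96 = 145.5360 rpm, dir flips to −; running = −145.5360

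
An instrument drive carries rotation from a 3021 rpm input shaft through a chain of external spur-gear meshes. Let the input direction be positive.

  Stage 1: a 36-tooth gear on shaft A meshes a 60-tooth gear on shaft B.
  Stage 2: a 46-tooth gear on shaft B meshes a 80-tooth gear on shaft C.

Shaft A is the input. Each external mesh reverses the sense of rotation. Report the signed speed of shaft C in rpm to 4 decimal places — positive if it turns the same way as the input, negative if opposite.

+1042.2450 rpm (same as input, |ω| = 1042.2450 rpm)

Stage 1 [36T→60T]: ω = 3021.0000×36/60 = 1812.6000 rpm, dir flips to −; running = −1812.6000
Stage 2 [46T→80T]: ω = 1812.6000×46/80 = 1042.2450 rpm, dir flips to +; running = +1042.2450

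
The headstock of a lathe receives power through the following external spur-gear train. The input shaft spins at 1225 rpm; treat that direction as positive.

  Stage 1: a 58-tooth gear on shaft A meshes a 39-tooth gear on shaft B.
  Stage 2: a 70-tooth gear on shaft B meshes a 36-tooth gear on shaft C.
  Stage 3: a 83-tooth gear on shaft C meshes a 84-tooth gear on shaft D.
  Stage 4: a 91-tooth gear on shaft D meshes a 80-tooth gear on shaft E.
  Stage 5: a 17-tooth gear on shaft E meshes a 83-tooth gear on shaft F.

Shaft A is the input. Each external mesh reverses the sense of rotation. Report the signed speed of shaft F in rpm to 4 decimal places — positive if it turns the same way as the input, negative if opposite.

Stage 1 [58T→39T]: ω = 1225.0000×58/39 = 1821.7949 rpm, dir flips to −; running = −1821.7949
Stage 2 [70T→36T]: ω = 1821.7949×70/36 = 3542.3789 rpm, dir flips to +; running = +3542.3789
Stage 3 [83T→84T]: ω = 3542.3789×83/84 = 3500.2077 rpm, dir flips to −; running = −3500.2077
Stage 4 [91T→80T]: ω = 3500.2077×91/80 = 3981.4863 rpm, dir flips to +; running = +3981.4863
Stage 5 [17T→83T]: ω = 3981.4863×17/83 = 815.4851 rpm, dir flips to −; running = −815.4851

-815.4851 rpm (opposite to input, |ω| = 815.4851 rpm)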